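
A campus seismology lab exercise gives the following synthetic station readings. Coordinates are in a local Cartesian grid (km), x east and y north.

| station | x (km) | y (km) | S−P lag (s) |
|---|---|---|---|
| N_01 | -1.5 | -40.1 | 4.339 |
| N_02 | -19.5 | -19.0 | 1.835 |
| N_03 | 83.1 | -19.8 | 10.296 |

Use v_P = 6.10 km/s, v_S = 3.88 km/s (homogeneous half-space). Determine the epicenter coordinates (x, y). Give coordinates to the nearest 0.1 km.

(-24.9, -0.2)

Distance from S−P lag: d = Δt · v_P v_S / (v_P − v_S) = Δt · (6.10·3.88)/(6.10−3.88) ≈ 10.6613·Δt.
So d_N_01 = 46.26, d_N_02 = 19.56, d_N_03 = 109.77 km.
Circle about each station: (x + 1.5)² + (y + 40.1)² = 46.26²; (x + 19.5)² + (y + 19.0)² = 19.56²; (x − 83.1)² + (y + 19.8)² = 109.77².
Subtracting pairs of circle equations eliminates x²+y² and gives linear equations (the radical axes):
-36.0 x + 42.2 y = 888.38
169.2 x + 40.6 y = -4222.08
Solving the 2×2 system: x ≈ -24.9, y ≈ -0.2 km.
Check against N_01 (with the unrounded x, y): √((x + 1.5)²+(y + 40.1)²) = 46.26 ≈ 46.26 km. ✓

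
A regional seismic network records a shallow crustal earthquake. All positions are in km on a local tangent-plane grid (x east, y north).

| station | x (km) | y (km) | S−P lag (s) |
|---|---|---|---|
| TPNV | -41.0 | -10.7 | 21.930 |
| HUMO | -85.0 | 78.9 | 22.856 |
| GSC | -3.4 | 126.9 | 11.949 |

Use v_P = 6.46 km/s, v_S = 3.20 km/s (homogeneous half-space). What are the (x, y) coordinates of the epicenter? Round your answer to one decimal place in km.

Distance from S−P lag: d = Δt · v_P v_S / (v_P − v_S) = Δt · (6.46·3.20)/(6.46−3.20) ≈ 6.3411·Δt.
So d_TPNV = 139.06, d_HUMO = 144.93, d_GSC = 75.77 km.
Circle about each station: (x + 41.0)² + (y + 10.7)² = 139.06²; (x + 85.0)² + (y − 78.9)² = 144.93²; (x + 3.4)² + (y − 126.9)² = 75.77².
Subtracting the TPNV equation from the HUMO and GSC equations removes the quadratic terms:
-88.0 x + 179.2 y = 9987.70
75.2 x + 275.2 y = 27916.27
Solving the 2×2 system: x ≈ 59.8, y ≈ 85.1 km.
Check against TPNV (with the unrounded x, y): √((x + 41.0)²+(y + 10.7)²) = 139.06 ≈ 139.06 km. ✓

(59.8, 85.1)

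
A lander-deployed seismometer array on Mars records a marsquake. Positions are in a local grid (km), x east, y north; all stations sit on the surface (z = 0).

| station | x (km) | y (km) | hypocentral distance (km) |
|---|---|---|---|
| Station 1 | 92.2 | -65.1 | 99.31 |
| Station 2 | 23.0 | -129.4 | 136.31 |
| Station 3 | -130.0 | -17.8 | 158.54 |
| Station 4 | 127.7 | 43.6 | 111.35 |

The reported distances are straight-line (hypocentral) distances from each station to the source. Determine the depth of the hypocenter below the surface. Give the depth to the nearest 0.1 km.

21.4 km

Each station gives a sphere (x−x_i)² + (y−y_i)² + z² = d_i² (stations at z=0).
Subtracting the Station 1 sphere from Station 2 and Station 3: z² cancels, leaving linear equations in x and y:
-138.4 x − 128.6 y = -4183.43
-444.4 x + 94.6 y = -10794.47
Solving: x ≈ 25.397, y ≈ 5.199 km (keep extra digits for the depth step; rounded: 25.4, 5.2).
Then from the Station 1 sphere: z² = 99.31² − (x − 92.2)² − (y + 65.1)² with x = 25.397, y = 5.199, so z ≈ 21.398 ≈ 21.4 km.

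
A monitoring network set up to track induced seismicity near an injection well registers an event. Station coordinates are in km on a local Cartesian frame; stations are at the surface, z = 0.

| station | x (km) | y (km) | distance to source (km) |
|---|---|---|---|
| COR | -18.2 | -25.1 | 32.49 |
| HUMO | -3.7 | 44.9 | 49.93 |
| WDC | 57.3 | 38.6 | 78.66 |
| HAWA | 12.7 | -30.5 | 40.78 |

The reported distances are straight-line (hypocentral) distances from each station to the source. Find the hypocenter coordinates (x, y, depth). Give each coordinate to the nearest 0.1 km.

(-7.9, -1.0, 19.2)

Each station gives a sphere (x−x_i)² + (y−y_i)² + z² = d_i² (stations at z=0).
Subtracting the COR sphere from HUMO and WDC: z² cancels, leaving linear equations in x and y:
29.0 x + 140.0 y = -368.95
151.0 x + 127.4 y = -1319.80
Solving: x ≈ -7.897, y ≈ -1.000 km (keep extra digits for the depth step; rounded: -7.9, -1.0).
Then from the COR sphere: z² = 32.49² − (x + 18.2)² − (y + 25.1)² with x = -7.897, y = -1.000, so z ≈ 19.200 ≈ 19.2 km.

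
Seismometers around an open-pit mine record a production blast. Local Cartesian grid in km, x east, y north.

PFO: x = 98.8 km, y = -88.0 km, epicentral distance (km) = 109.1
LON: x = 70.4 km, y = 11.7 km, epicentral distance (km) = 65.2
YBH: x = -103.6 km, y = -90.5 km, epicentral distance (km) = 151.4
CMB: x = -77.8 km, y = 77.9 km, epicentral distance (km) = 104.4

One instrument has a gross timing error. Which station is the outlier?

Solve using three stations at a time. Using LON, YBH, CMB (subtract circle equations pairwise → linear system) gives (x, y) ≈ (5.3, 14.7).
Distances from that point to each station vs reported:
  PFO: calculated 138.9 vs reported 109.1 → residual 29.8 km
  LON: calculated 65.2 vs reported 65.2 → residual 0.0 km
  YBH: calculated 151.4 vs reported 151.4 → residual 0.0 km
  CMB: calculated 104.4 vs reported 104.4 → residual 0.0 km
LON, YBH, CMB are mutually consistent (residuals ≈ 0); PFO is off by 29.8 km.

PFO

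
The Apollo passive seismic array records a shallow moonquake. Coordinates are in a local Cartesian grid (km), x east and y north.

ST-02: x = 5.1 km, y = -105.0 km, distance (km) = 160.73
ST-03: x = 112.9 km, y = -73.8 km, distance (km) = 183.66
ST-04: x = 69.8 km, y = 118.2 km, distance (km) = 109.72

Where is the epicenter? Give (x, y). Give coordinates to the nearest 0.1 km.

(-19.1, 53.9)

Circle about each station: (x − 5.1)² + (y + 105.0)² = 160.73²; (x − 112.9)² + (y + 73.8)² = 183.66²; (x − 69.8)² + (y − 118.2)² = 109.72².
Subtracting the ST-02 equation from the ST-03 and ST-04 equations removes the quadratic terms:
215.6 x + 62.4 y = -755.02
129.4 x + 446.4 y = 21587.92
Solving the 2×2 system: x ≈ -19.1, y ≈ 53.9 km.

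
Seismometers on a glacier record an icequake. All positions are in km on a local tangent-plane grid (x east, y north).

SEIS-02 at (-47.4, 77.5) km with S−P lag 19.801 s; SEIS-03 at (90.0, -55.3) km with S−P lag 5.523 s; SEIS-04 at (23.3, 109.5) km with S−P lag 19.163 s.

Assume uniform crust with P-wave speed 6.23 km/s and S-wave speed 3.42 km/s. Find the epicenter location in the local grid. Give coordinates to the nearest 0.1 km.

55.0 km east, -32.3 km north

Distance from S−P lag: d = Δt · v_P v_S / (v_P − v_S) = Δt · (6.23·3.42)/(6.23−3.42) ≈ 7.5824·Δt.
So d_SEIS-02 = 150.14, d_SEIS-03 = 41.88, d_SEIS-04 = 145.30 km.
Circle about each station: (x + 47.4)² + (y − 77.5)² = 150.14²; (x − 90.0)² + (y + 55.3)² = 41.88²; (x − 23.3)² + (y − 109.5)² = 145.30².
Subtracting the SEIS-02 equation from the SEIS-03 and SEIS-04 equations removes the quadratic terms:
274.8 x − 265.6 y = 23693.17
141.4 x + 64.0 y = 5710.06
Solving the 2×2 system: x ≈ 55.0, y ≈ -32.3 km.
Check against SEIS-02 (with the unrounded x, y): √((x + 47.4)²+(y − 77.5)²) = 150.14 ≈ 150.14 km. ✓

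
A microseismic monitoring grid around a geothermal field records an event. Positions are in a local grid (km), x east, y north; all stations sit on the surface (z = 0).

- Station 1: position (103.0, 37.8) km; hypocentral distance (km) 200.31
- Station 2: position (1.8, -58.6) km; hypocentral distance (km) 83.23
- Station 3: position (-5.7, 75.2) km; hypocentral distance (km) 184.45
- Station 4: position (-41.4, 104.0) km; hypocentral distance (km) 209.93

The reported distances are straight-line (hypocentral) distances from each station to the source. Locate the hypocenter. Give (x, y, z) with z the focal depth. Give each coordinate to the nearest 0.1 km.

(-31.4, -94.6, 67.3)

Each station gives a sphere (x−x_i)² + (y−y_i)² + z² = d_i² (stations at z=0).
Subtracting the Station 1 sphere from Station 2 and Station 3: z² cancels, leaving linear equations in x and y:
-202.4 x − 192.8 y = 24596.22
-217.4 x + 74.8 y = -248.02
Solving: x ≈ -31.408, y ≈ -94.602 km (keep extra digits for the depth step; rounded: -31.4, -94.6).
Then from the Station 1 sphere: z² = 200.31² − (x − 103.0)² − (y − 37.8)² with x = -31.408, y = -94.602, so z ≈ 67.293 ≈ 67.3 km.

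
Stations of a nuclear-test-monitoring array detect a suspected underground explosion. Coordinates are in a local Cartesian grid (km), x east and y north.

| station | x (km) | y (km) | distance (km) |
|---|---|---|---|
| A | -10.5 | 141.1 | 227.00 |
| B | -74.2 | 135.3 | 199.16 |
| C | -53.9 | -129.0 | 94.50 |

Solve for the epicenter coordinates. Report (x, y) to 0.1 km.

(-117.5, -59.1)

Circle about each station: (x + 10.5)² + (y − 141.1)² = 227.00²; (x + 74.2)² + (y − 135.3)² = 199.16²; (x + 53.9)² + (y + 129.0)² = 94.50².
Subtracting the A equation from the B and C equations removes the quadratic terms:
-127.4 x − 11.6 y = 15656.56
-86.8 x − 540.2 y = 42125.50
Solving the 2×2 system: x ≈ -117.5, y ≈ -59.1 km.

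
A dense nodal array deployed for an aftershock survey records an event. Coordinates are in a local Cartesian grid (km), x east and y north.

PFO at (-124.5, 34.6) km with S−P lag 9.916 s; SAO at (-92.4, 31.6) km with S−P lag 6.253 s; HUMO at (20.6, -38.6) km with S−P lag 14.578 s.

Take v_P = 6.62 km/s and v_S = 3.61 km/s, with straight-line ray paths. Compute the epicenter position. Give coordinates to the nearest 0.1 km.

x ≈ -48.3 km, y ≈ 54.4 km

Distance from S−P lag: d = Δt · v_P v_S / (v_P − v_S) = Δt · (6.62·3.61)/(6.62−3.61) ≈ 7.9396·Δt.
So d_PFO = 78.73, d_SAO = 49.65, d_HUMO = 115.74 km.
Circle about each station: (x + 124.5)² + (y − 34.6)² = 78.73²; (x + 92.4)² + (y − 31.6)² = 49.65²; (x − 20.6)² + (y + 38.6)² = 115.74².
Subtracting pairs of circle equations eliminates x²+y² and gives linear equations (the radical axes):
64.2 x − 6.0 y = -3427.80
290.2 x − 146.4 y = -21980.42
Solving the 2×2 system: x ≈ -48.3, y ≈ 54.4 km.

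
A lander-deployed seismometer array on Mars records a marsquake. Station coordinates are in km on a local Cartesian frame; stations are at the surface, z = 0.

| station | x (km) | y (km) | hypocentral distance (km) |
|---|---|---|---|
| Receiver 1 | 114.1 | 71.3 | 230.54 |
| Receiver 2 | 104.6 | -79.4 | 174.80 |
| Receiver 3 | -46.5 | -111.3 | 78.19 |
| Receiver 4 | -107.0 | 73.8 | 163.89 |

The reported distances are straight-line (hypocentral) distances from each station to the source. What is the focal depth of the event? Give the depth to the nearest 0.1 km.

depth ≈ 64.5 km

Each station gives a sphere (x−x_i)² + (y−y_i)² + z² = d_i² (stations at z=0).
Subtracting the Receiver 1 sphere from Receiver 2 and Receiver 3: z² cancels, leaving linear equations in x and y:
-19.0 x − 301.4 y = 21736.67
-321.2 x − 365.2 y = 43482.46
Solving: x ≈ -57.498, y ≈ -68.494 km (keep extra digits for the depth step; rounded: -57.5, -68.5).
Then from the Receiver 1 sphere: z² = 230.54² − (x − 114.1)² − (y − 71.3)² with x = -57.498, y = -68.494, so z ≈ 64.502 ≈ 64.5 km.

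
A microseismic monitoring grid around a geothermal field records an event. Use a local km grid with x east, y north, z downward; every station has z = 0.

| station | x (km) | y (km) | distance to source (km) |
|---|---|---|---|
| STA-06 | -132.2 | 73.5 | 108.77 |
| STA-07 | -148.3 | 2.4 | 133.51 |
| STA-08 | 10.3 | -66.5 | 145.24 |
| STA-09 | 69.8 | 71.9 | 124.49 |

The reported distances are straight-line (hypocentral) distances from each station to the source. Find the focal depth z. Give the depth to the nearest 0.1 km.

Each station gives a sphere (x−x_i)² + (y−y_i)² + z² = d_i² (stations at z=0).
Subtracting the STA-06 sphere from STA-07 and STA-08: z² cancels, leaving linear equations in x and y:
-32.2 x − 142.2 y = -6874.45
285.0 x − 280.0 y = -27614.49
Solving: x ≈ -40.408, y ≈ 57.494 km (keep extra digits for the depth step; rounded: -40.4, 57.5).
Then from the STA-06 sphere: z² = 108.77² − (x + 132.2)² − (y − 73.5)² with x = -40.408, y = 57.494, so z ≈ 56.116 ≈ 56.1 km.

z ≈ 56.1 km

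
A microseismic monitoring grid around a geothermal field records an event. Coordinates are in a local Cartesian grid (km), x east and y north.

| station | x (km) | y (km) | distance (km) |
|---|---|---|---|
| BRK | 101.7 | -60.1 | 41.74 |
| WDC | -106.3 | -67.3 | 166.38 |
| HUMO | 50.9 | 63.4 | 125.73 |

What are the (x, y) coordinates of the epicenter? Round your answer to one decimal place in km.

Circle about each station: (x − 101.7)² + (y + 60.1)² = 41.74²; (x + 106.3)² + (y + 67.3)² = 166.38²; (x − 50.9)² + (y − 63.4)² = 125.73².
Subtracting the BRK equation from the WDC and HUMO equations removes the quadratic terms:
-416.0 x − 14.4 y = -24066.00
-101.6 x + 247.0 y = -21410.34
Solving the 2×2 system: x ≈ 60.0, y ≈ -62.0 km.
Check against BRK (with the unrounded x, y): √((x − 101.7)²+(y + 60.1)²) = 41.75 ≈ 41.74 km. ✓

(60.0, -62.0)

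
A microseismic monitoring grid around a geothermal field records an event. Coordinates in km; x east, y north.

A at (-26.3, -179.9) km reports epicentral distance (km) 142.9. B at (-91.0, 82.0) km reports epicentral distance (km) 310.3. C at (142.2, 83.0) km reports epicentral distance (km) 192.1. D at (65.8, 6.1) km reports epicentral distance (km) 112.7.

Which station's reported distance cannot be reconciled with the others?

Solve using three stations at a time. Using A, C, D (subtract circle equations pairwise → linear system) gives (x, y) ≈ (94.1, -103.0).
Distances from that point to each station vs reported:
  A: calculated 142.9 vs reported 142.9 → residual 0.0 km
  B: calculated 261.7 vs reported 310.3 → residual 48.6 km
  C: calculated 192.1 vs reported 192.1 → residual 0.0 km
  D: calculated 112.7 vs reported 112.7 → residual 0.0 km
A, C, D are mutually consistent (residuals ≈ 0); B is off by 48.6 km.

B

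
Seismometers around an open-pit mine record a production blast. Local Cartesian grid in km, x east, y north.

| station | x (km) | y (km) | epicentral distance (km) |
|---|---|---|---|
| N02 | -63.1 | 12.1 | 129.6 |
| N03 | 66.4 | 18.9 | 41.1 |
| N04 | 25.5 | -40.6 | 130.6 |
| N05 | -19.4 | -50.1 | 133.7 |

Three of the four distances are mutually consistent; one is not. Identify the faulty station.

N04

Solve using three stations at a time. Using N02, N03, N05 (subtract circle equations pairwise → linear system) gives (x, y) ≈ (57.7, 59.2).
Distances from that point to each station vs reported:
  N02: calculated 129.6 vs reported 129.6 → residual 0.0 km
  N03: calculated 41.2 vs reported 41.1 → residual 0.1 km
  N04: calculated 104.8 vs reported 130.6 → residual 25.8 km
  N05: calculated 133.7 vs reported 133.7 → residual 0.0 km
N02, N03, N05 are mutually consistent (residuals ≈ 0); N04 is off by 25.8 km.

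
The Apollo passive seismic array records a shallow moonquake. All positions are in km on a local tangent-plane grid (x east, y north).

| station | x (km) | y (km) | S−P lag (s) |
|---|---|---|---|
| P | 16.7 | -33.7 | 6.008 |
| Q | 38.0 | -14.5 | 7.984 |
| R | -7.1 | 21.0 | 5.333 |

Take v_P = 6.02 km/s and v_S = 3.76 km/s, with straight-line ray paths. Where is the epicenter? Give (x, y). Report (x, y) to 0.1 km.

-41.8 km east, -19.6 km north

Distance from S−P lag: d = Δt · v_P v_S / (v_P − v_S) = Δt · (6.02·3.76)/(6.02−3.76) ≈ 10.0156·Δt.
So d_P = 60.17, d_Q = 79.96, d_R = 53.41 km.
Circle about each station: (x − 16.7)² + (y + 33.7)² = 60.17²; (x − 38.0)² + (y + 14.5)² = 79.96²; (x + 7.1)² + (y − 21.0)² = 53.41².
Subtracting the P equation from the Q and R equations removes the quadratic terms:
42.6 x + 38.4 y = -2533.50
-47.6 x + 109.4 y = -155.37
Solving the 2×2 system: x ≈ -41.8, y ≈ -19.6 km.
Check against P (with the unrounded x, y): √((x − 16.7)²+(y + 33.7)²) = 60.17 ≈ 60.17 km. ✓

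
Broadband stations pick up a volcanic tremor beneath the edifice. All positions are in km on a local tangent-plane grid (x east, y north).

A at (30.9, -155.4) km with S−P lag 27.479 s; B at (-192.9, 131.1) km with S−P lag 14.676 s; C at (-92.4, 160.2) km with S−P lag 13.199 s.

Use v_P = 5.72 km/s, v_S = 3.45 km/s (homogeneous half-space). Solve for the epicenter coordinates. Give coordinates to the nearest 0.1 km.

Distance from S−P lag: d = Δt · v_P v_S / (v_P − v_S) = Δt · (5.72·3.45)/(5.72−3.45) ≈ 8.6934·Δt.
So d_A = 238.89, d_B = 127.58, d_C = 114.74 km.
Circle about each station: (x − 30.9)² + (y + 155.4)² = 238.89²; (x + 192.9)² + (y − 131.1)² = 127.58²; (x + 92.4)² + (y − 160.2)² = 114.74².
Subtracting the A equation from the B and C equations removes the quadratic terms:
-447.6 x + 573.0 y = 70085.43
-246.6 x + 631.2 y = 53000.99
Solving the 2×2 system: x ≈ -98.2, y ≈ 45.6 km.

(-98.2, 45.6)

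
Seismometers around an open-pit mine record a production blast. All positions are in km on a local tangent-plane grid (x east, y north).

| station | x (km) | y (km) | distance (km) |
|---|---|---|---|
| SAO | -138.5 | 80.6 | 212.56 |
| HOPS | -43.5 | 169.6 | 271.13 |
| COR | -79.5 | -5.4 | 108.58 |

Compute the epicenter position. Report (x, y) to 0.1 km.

(-28.2, -101.1)

Circle about each station: (x + 138.5)² + (y − 80.6)² = 212.56²; (x + 43.5)² + (y − 169.6)² = 271.13²; (x + 79.5)² + (y + 5.4)² = 108.58².
Subtracting the SAO equation from the HOPS and COR equations removes the quadratic terms:
190.0 x + 178.0 y = -23351.92
118.0 x − 172.0 y = 14062.94
Solving the 2×2 system: x ≈ -28.2, y ≈ -101.1 km.
Check against SAO (with the unrounded x, y): √((x + 138.5)²+(y − 80.6)²) = 212.56 ≈ 212.56 km. ✓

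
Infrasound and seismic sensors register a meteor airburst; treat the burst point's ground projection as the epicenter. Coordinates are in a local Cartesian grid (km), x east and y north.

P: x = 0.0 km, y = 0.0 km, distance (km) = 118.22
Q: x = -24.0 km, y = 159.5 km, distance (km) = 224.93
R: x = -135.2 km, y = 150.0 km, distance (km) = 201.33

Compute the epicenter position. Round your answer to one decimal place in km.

x ≈ -107.4 km, y ≈ -49.4 km

Circle about each station: x² + y² = 118.22²; (x + 24.0)² + (y − 159.5)² = 224.93²; (x + 135.2)² + (y − 150.0)² = 201.33².
Subtracting pairs of circle equations eliminates x²+y² and gives linear equations (the radical axes):
-48.0 x + 319.0 y = -10601.29
-270.4 x + 300.0 y = 14221.24
Solving the 2×2 system: x ≈ -107.4, y ≈ -49.4 km.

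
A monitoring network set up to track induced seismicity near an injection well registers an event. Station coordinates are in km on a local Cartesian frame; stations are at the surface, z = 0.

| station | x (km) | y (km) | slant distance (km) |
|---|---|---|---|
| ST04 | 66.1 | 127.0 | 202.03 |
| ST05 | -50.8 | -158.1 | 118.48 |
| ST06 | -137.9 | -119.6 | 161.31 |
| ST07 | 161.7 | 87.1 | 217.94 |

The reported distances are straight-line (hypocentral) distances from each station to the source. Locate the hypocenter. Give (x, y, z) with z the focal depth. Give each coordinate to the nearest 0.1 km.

Each station gives a sphere (x−x_i)² + (y−y_i)² + z² = d_i² (stations at z=0).
Subtracting the ST04 sphere from ST05 and ST06: z² cancels, leaving linear equations in x and y:
-233.8 x − 570.2 y = 33856.65
-408.0 x − 493.2 y = 27617.56
Solving: x ≈ 8.102, y ≈ -62.699 km (keep extra digits for the depth step; rounded: 8.1, -62.7).
Then from the ST04 sphere: z² = 202.03² − (x − 66.1)² − (y − 127.0)² with x = 8.102, y = -62.699, so z ≈ 38.297 ≈ 38.3 km.
Check against ST07 (with the unrounded solution): distance 217.94 ≈ 217.94 km. ✓

x ≈ 8.1 km, y ≈ -62.7 km, depth ≈ 38.3 km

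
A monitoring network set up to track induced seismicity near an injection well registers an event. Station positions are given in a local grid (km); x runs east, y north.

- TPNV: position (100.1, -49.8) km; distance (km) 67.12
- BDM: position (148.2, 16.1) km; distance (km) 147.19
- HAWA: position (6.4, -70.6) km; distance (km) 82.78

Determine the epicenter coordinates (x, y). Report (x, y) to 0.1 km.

Circle about each station: (x − 100.1)² + (y + 49.8)² = 67.12²; (x − 148.2)² + (y − 16.1)² = 147.19²; (x − 6.4)² + (y + 70.6)² = 82.78².
Subtracting pairs of circle equations eliminates x²+y² and gives linear equations (the radical axes):
96.2 x + 131.8 y = -7437.40
-187.4 x − 41.6 y = -9822.16
Solving the 2×2 system: x ≈ 77.5, y ≈ -113.0 km.
Check against TPNV (with the unrounded x, y): √((x − 100.1)²+(y + 49.8)²) = 67.11 ≈ 67.12 km. ✓

(77.5, -113.0)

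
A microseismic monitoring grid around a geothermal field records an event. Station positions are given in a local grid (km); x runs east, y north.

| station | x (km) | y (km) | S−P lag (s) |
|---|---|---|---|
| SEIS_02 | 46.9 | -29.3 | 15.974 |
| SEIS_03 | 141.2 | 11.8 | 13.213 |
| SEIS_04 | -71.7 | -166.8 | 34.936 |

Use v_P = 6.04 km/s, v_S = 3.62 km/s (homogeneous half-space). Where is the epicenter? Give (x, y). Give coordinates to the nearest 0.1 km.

(76.3, 112.0)

Distance from S−P lag: d = Δt · v_P v_S / (v_P − v_S) = Δt · (6.04·3.62)/(6.04−3.62) ≈ 9.0350·Δt.
So d_SEIS_02 = 144.33, d_SEIS_03 = 119.38, d_SEIS_04 = 315.65 km.
Circle about each station: (x − 46.9)² + (y + 29.3)² = 144.33²; (x − 141.2)² + (y − 11.8)² = 119.38²; (x + 71.7)² + (y + 166.8)² = 315.65².
Subtracting the SEIS_02 equation from the SEIS_03 and SEIS_04 equations removes the quadratic terms:
188.6 x + 82.2 y = 23598.14
-237.2 x − 275.0 y = -48898.74
Solving the 2×2 system: x ≈ 76.3, y ≈ 112.0 km.
Check against SEIS_02 (with the unrounded x, y): √((x − 46.9)²+(y + 29.3)²) = 144.32 ≈ 144.33 km. ✓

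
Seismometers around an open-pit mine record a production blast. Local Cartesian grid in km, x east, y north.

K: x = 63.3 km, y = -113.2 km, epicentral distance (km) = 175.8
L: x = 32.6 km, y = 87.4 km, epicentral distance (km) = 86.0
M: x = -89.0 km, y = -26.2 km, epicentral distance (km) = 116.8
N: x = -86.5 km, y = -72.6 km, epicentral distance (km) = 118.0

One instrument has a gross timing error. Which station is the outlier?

Solve using three stations at a time. Using K, L, N (subtract circle equations pairwise → linear system) gives (x, y) ≈ (-34.1, 33.1).
Distances from that point to each station vs reported:
  K: calculated 175.8 vs reported 175.8 → residual 0.0 km
  L: calculated 86.0 vs reported 86.0 → residual 0.0 km
  M: calculated 80.8 vs reported 116.8 → residual 36.0 km
  N: calculated 118.0 vs reported 118.0 → residual 0.0 km
K, L, N are mutually consistent (residuals ≈ 0); M is off by 36.0 km.

M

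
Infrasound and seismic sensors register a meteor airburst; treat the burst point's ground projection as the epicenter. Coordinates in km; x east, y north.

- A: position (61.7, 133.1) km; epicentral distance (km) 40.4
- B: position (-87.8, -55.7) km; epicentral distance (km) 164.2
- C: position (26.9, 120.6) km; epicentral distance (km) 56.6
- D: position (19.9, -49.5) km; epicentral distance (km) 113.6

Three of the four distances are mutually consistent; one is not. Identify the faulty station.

A

Solve using three stations at a time. Using B, C, D (subtract circle equations pairwise → linear system) gives (x, y) ≈ (24.6, 64.0).
Distances from that point to each station vs reported:
  A: calculated 78.4 vs reported 40.4 → residual 38.0 km
  B: calculated 164.2 vs reported 164.2 → residual 0.0 km
  C: calculated 56.6 vs reported 56.6 → residual 0.0 km
  D: calculated 113.6 vs reported 113.6 → residual 0.0 km
B, C, D are mutually consistent (residuals ≈ 0); A is off by 38.0 km.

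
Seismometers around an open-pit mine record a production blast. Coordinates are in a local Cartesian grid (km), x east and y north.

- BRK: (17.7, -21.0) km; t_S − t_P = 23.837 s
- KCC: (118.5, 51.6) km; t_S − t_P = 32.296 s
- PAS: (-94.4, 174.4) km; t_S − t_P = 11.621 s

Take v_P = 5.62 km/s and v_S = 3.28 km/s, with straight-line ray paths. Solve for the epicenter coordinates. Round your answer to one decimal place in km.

Distance from S−P lag: d = Δt · v_P v_S / (v_P − v_S) = Δt · (5.62·3.28)/(5.62−3.28) ≈ 7.8776·Δt.
So d_BRK = 187.78, d_KCC = 254.42, d_PAS = 91.55 km.
Circle about each station: (x − 17.7)² + (y + 21.0)² = 187.78²; (x − 118.5)² + (y − 51.6)² = 254.42²; (x + 94.4)² + (y − 174.4)² = 91.55².
Subtracting pairs of circle equations eliminates x²+y² and gives linear equations (the radical axes):
201.6 x + 145.2 y = -13517.69
-224.2 x + 390.8 y = 65452.36
Solving the 2×2 system: x ≈ -132.8, y ≈ 91.3 km.

x ≈ -132.8 km, y ≈ 91.3 km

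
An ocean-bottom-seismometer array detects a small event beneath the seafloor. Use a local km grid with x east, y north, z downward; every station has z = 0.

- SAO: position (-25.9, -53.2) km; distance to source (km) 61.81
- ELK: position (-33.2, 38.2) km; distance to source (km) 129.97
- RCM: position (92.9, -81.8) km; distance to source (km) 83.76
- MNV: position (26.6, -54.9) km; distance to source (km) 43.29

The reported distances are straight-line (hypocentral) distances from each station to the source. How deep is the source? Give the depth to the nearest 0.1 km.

Each station gives a sphere (x−x_i)² + (y−y_i)² + z² = d_i² (stations at z=0).
Subtracting the SAO sphere from ELK and RCM: z² cancels, leaving linear equations in x and y:
-14.6 x + 182.8 y = -14011.29
237.6 x − 57.2 y = 8625.34
Solving: x ≈ 18.200, y ≈ -75.195 km (keep extra digits for the depth step; rounded: 18.2, -75.2).
Then from the SAO sphere: z² = 61.81² − (x + 25.9)² − (y + 53.2)² with x = 18.200, y = -75.195, so z ≈ 37.308 ≈ 37.3 km.

37.3 km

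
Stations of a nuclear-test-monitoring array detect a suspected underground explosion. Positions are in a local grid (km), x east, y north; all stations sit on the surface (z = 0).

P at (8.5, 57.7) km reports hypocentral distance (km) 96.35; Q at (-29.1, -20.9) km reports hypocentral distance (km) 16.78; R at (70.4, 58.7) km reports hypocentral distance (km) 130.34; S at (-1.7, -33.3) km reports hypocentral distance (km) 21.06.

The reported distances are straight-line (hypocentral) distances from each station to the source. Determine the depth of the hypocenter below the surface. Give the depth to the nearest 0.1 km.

Each station gives a sphere (x−x_i)² + (y−y_i)² + z² = d_i² (stations at z=0).
Subtracting the P sphere from Q and R: z² cancels, leaving linear equations in x and y:
-75.2 x − 157.2 y = 6883.83
123.8 x + 2.0 y = -2704.88
Solving: x ≈ -21.306, y ≈ -33.598 km (keep extra digits for the depth step; rounded: -21.3, -33.6).
Then from the P sphere: z² = 96.35² − (x − 8.5)² − (y − 57.7)² with x = -21.306, y = -33.598, so z ≈ 7.720 ≈ 7.7 km.
Check against S (with the unrounded solution): distance 21.07 ≈ 21.06 km. ✓

depth ≈ 7.7 km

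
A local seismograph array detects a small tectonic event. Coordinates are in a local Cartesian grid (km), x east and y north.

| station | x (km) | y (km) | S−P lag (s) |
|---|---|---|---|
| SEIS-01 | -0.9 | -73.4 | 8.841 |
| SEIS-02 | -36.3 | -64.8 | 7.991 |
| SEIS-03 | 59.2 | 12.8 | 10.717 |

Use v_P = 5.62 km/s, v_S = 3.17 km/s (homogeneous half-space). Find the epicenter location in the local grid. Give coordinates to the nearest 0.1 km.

-15.1 km east, -10.7 km north

Distance from S−P lag: d = Δt · v_P v_S / (v_P − v_S) = Δt · (5.62·3.17)/(5.62−3.17) ≈ 7.2716·Δt.
So d_SEIS-01 = 64.29, d_SEIS-02 = 58.11, d_SEIS-03 = 77.93 km.
Circle about each station: (x + 0.9)² + (y + 73.4)² = 64.29²; (x + 36.3)² + (y + 64.8)² = 58.11²; (x − 59.2)² + (y − 12.8)² = 77.93².
Subtracting the SEIS-01 equation from the SEIS-02 and SEIS-03 equations removes the quadratic terms:
-70.8 x + 17.2 y = 884.79
120.2 x + 172.4 y = -3659.77
Solving the 2×2 system: x ≈ -15.1, y ≈ -10.7 km.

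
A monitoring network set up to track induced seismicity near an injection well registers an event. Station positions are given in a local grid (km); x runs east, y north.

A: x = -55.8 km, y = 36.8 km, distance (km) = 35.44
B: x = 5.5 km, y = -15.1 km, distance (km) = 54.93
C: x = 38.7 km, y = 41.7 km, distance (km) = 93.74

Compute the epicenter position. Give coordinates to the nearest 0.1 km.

Circle about each station: (x + 55.8)² + (y − 36.8)² = 35.44²; (x − 5.5)² + (y + 15.1)² = 54.93²; (x − 38.7)² + (y − 41.7)² = 93.74².
Subtracting the A equation from the B and C equations removes the quadratic terms:
122.6 x − 103.8 y = -5970.93
189.0 x + 9.8 y = -8762.49
Solving the 2×2 system: x ≈ -46.5, y ≈ 2.6 km.

(-46.5, 2.6)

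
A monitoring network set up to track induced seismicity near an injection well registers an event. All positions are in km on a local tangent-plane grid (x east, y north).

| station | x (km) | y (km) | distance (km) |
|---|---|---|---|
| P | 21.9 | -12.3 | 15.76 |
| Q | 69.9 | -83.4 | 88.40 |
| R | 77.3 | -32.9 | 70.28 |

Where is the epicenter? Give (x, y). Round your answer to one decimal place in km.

Circle about each station: (x − 21.9)² + (y + 12.3)² = 15.76²; (x − 69.9)² + (y + 83.4)² = 88.40²; (x − 77.3)² + (y + 32.9)² = 70.28².
Subtracting the P equation from the Q and R equations removes the quadratic terms:
96.0 x − 142.2 y = 3644.49
110.8 x − 41.2 y = 1735.90
Solving the 2×2 system: x ≈ 8.2, y ≈ -20.1 km.
Check against P (with the unrounded x, y): √((x − 21.9)²+(y + 12.3)²) = 15.77 ≈ 15.76 km. ✓

x ≈ 8.2 km, y ≈ -20.1 km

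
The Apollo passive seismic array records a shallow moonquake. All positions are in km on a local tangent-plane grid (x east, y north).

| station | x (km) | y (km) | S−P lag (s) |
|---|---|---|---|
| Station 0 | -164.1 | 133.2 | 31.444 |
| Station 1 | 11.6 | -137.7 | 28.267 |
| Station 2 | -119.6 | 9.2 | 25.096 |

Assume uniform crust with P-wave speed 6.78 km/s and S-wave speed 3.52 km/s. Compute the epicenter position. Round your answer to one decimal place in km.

55.6 km east, 64.5 km north

Distance from S−P lag: d = Δt · v_P v_S / (v_P − v_S) = Δt · (6.78·3.52)/(6.78−3.52) ≈ 7.3207·Δt.
So d_Station 0 = 230.19, d_Station 1 = 206.94, d_Station 2 = 183.72 km.
Circle about each station: (x + 164.1)² + (y − 133.2)² = 230.19²; (x − 11.6)² + (y + 137.7)² = 206.94²; (x + 119.6)² + (y − 9.2)² = 183.72².
Subtracting the Station 0 equation from the Station 1 and Station 2 equations removes the quadratic terms:
351.4 x − 541.8 y = -15411.93
89.0 x − 248.0 y = -11047.85
Solving the 2×2 system: x ≈ 55.6, y ≈ 64.5 km.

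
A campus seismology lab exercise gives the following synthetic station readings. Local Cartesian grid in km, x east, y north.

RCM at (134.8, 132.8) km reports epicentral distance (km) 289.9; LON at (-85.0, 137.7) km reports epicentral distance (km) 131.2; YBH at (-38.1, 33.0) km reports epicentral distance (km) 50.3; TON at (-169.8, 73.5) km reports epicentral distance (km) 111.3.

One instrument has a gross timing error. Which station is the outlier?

Solve using three stations at a time. Using LON, YBH, TON (subtract circle equations pairwise → linear system) gives (x, y) ≈ (-80.9, 6.6).
Distances from that point to each station vs reported:
  RCM: calculated 249.9 vs reported 289.9 → residual 40.0 km
  LON: calculated 131.2 vs reported 131.2 → residual 0.0 km
  YBH: calculated 50.3 vs reported 50.3 → residual 0.0 km
  TON: calculated 111.3 vs reported 111.3 → residual 0.0 km
LON, YBH, TON are mutually consistent (residuals ≈ 0); RCM is off by 40.0 km.

RCM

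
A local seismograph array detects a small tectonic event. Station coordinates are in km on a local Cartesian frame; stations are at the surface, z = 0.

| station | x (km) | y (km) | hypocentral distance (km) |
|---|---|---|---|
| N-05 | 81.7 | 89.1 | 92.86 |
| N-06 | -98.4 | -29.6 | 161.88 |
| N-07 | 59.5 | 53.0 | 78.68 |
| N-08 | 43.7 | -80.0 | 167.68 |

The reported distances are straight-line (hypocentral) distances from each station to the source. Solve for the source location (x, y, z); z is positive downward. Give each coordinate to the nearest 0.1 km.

x ≈ 11.5 km, y ≈ 73.7 km, depth ≈ 58.8 km

Each station gives a sphere (x−x_i)² + (y−y_i)² + z² = d_i² (stations at z=0).
Subtracting the N-05 sphere from N-06 and N-07: z² cancels, leaving linear equations in x and y:
-360.2 x − 237.4 y = -21637.13
-44.4 x − 72.2 y = -5832.01
Solving: x ≈ 11.489, y ≈ 73.711 km (keep extra digits for the depth step; rounded: 11.5, 73.7).
Then from the N-05 sphere: z² = 92.86² − (x − 81.7)² − (y − 89.1)² with x = 11.489, y = 73.711, so z ≈ 58.793 ≈ 58.8 km.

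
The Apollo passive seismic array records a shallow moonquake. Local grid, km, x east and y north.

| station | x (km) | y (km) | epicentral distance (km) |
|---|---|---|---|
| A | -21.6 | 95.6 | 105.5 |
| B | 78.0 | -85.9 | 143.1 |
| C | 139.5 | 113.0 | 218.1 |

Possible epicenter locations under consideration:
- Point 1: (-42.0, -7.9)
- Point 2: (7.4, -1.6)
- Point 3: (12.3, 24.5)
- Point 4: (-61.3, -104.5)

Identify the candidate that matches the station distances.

Point 1

For each candidate, compare |candidate − station| to the reported distance:
Point 1: residuals A 0.0, B 0.0, C 0.0 → max 0.0 km
Point 2: residuals A 4.1, B 33.1, C 43.2 → max 43.2 km
Point 3: residuals A 26.7, B 14.6, C 63.1 → max 63.1 km
Point 4: residuals A 98.5, B 2.6, C 77.9 → max 98.5 km
Only Point 1 has all residuals ≈ 0.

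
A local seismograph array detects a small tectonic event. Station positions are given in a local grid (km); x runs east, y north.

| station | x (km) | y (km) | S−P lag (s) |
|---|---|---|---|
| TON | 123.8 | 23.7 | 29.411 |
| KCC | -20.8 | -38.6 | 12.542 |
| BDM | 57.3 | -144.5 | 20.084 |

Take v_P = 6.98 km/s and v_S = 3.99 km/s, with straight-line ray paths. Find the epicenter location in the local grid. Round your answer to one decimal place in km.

Distance from S−P lag: d = Δt · v_P v_S / (v_P − v_S) = Δt · (6.98·3.99)/(6.98−3.99) ≈ 9.3144·Δt.
So d_TON = 273.95, d_KCC = 116.82, d_BDM = 187.07 km.
Circle about each station: (x − 123.8)² + (y − 23.7)² = 273.95²; (x + 20.8)² + (y + 38.6)² = 116.82²; (x − 57.3)² + (y + 144.5)² = 187.07².
Subtracting the TON equation from the KCC and BDM equations removes the quadratic terms:
-289.2 x − 124.6 y = 47436.16
-133.0 x − 336.4 y = 48328.83
Solving the 2×2 system: x ≈ -123.1, y ≈ -95.0 km.

x ≈ -123.1 km, y ≈ -95.0 km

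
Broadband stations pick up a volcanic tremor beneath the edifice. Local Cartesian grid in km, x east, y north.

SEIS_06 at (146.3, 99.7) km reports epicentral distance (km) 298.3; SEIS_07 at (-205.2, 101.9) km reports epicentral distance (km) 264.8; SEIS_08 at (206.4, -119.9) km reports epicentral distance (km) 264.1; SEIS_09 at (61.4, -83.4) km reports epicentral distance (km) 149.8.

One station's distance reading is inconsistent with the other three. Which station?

SEIS_09

Solve using three stations at a time. Using SEIS_06, SEIS_07, SEIS_08 (subtract circle equations pairwise → linear system) gives (x, y) ≈ (-57.7, -117.9).
Distances from that point to each station vs reported:
  SEIS_06: calculated 298.3 vs reported 298.3 → residual 0.0 km
  SEIS_07: calculated 264.8 vs reported 264.8 → residual 0.0 km
  SEIS_08: calculated 264.1 vs reported 264.1 → residual 0.0 km
  SEIS_09: calculated 124.0 vs reported 149.8 → residual 25.8 km
SEIS_06, SEIS_07, SEIS_08 are mutually consistent (residuals ≈ 0); SEIS_09 is off by 25.8 km.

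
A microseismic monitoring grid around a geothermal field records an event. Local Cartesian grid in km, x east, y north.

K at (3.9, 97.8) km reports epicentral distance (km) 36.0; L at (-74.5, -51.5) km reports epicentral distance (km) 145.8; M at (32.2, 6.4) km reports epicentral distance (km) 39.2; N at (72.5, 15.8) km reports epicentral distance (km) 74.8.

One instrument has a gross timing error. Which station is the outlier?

Solve using three stations at a time. Using K, L, N (subtract circle equations pairwise → linear system) gives (x, y) ≈ (15.0, 63.6).
Distances from that point to each station vs reported:
  K: calculated 36.0 vs reported 36.0 → residual 0.0 km
  L: calculated 145.8 vs reported 145.8 → residual 0.0 km
  M: calculated 59.7 vs reported 39.2 → residual 20.5 km
  N: calculated 74.8 vs reported 74.8 → residual 0.0 km
K, L, N are mutually consistent (residuals ≈ 0); M is off by 20.5 km.

M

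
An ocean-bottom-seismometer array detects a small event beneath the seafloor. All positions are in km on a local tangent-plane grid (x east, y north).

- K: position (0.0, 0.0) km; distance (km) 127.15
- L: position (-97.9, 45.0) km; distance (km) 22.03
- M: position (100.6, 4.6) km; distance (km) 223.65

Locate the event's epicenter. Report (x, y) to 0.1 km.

Circle about each station: x² + y² = 127.15²; (x + 97.9)² + (y − 45.0)² = 22.03²; (x − 100.6)² + (y − 4.6)² = 223.65².
Subtracting pairs of circle equations eliminates x²+y² and gives linear equations (the radical axes):
-195.8 x + 90.0 y = 27291.21
201.2 x + 9.2 y = -23710.68
Solving the 2×2 system: x ≈ -119.8, y ≈ 42.6 km.
Check against K (with the unrounded x, y): √(x²+y²) = 127.15 ≈ 127.15 km. ✓

(-119.8, 42.6)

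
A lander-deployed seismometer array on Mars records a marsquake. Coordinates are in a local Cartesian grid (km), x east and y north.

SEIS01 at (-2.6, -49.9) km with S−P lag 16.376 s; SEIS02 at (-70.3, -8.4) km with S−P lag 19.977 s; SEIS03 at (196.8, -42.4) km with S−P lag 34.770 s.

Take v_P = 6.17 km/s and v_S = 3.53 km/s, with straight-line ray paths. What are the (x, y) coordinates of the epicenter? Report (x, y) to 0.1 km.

-58.7 km east, -172.8 km north

Distance from S−P lag: d = Δt · v_P v_S / (v_P − v_S) = Δt · (6.17·3.53)/(6.17−3.53) ≈ 8.2500·Δt.
So d_SEIS01 = 135.10, d_SEIS02 = 164.81, d_SEIS03 = 286.85 km.
Circle about each station: (x + 2.6)² + (y + 49.9)² = 135.10²; (x + 70.3)² + (y + 8.4)² = 164.81²; (x − 196.8)² + (y + 42.4)² = 286.85².
Subtracting the SEIS01 equation from the SEIS02 and SEIS03 equations removes the quadratic terms:
-135.4 x + 83.0 y = -6394.45
398.8 x + 15.0 y = -25999.68
Solving the 2×2 system: x ≈ -58.7, y ≈ -172.8 km.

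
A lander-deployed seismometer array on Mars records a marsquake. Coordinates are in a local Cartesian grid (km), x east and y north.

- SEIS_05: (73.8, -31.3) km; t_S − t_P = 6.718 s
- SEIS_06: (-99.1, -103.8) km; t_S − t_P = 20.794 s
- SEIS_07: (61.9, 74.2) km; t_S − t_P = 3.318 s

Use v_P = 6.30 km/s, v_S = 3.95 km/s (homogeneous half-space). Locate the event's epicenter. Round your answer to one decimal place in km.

Distance from S−P lag: d = Δt · v_P v_S / (v_P − v_S) = Δt · (6.30·3.95)/(6.30−3.95) ≈ 10.5894·Δt.
So d_SEIS_05 = 71.14, d_SEIS_06 = 220.20, d_SEIS_07 = 35.14 km.
Circle about each station: (x − 73.8)² + (y + 31.3)² = 71.14²; (x + 99.1)² + (y + 103.8)² = 220.20²; (x − 61.9)² + (y − 74.2)² = 35.14².
Subtracting pairs of circle equations eliminates x²+y² and gives linear equations (the radical axes):
-345.8 x − 145.0 y = -29258.02
-23.8 x + 211.0 y = 6737.20
Solving the 2×2 system: x ≈ 68.0, y ≈ 39.6 km.

(68.0, 39.6)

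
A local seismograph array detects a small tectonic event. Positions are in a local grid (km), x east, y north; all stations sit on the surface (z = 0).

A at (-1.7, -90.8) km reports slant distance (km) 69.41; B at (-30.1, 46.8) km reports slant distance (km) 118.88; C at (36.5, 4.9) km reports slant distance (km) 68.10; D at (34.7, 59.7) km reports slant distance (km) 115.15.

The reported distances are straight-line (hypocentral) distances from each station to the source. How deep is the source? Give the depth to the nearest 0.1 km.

Each station gives a sphere (x−x_i)² + (y−y_i)² + z² = d_i² (stations at z=0).
Subtracting the A sphere from B and C: z² cancels, leaving linear equations in x and y:
-56.8 x + 275.2 y = -14465.99
76.4 x + 191.4 y = -6711.13
Solving: x ≈ 28.902, y ≈ -46.600 km (keep extra digits for the depth step; rounded: 28.9, -46.6).
Then from the A sphere: z² = 69.41² − (x + 1.7)² − (y + 90.8)² with x = 28.902, y = -46.600, so z ≈ 43.905 ≈ 43.9 km.

z ≈ 43.9 km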